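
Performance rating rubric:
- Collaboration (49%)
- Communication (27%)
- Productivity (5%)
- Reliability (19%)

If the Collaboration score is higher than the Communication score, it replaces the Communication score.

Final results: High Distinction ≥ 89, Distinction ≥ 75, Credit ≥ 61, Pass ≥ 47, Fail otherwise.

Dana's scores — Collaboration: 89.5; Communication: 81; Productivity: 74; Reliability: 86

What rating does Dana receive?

Collaboration (89.5) > Communication (81), so Communication counts as 89.5.
Weighted total:
  Collaboration 89.5 × 0.49 = 43.855
  Communication 89.5 × 0.27 = 24.165
  Productivity 74 × 0.05 = 3.7
  Reliability 86 × 0.19 = 16.34
Sum = 88.06
88.06 is ≥ 75 and < 89 → Distinction

Distinction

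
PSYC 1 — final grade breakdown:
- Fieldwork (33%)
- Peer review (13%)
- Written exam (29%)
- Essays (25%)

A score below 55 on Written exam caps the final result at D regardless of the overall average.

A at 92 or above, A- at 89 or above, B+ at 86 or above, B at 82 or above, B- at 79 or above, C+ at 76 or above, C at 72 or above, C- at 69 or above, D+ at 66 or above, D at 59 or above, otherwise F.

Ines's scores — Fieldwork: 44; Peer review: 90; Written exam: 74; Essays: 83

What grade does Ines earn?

D+

Written exam score 74 ≥ 55: minimum met.
Weighted total:
  Fieldwork 44 × 0.33 = 14.52
  Peer review 90 × 0.13 = 11.7
  Written exam 74 × 0.29 = 21.46
  Essays 83 × 0.25 = 20.75
Sum = 68.43
68.43 is ≥ 66 and < 69 → D+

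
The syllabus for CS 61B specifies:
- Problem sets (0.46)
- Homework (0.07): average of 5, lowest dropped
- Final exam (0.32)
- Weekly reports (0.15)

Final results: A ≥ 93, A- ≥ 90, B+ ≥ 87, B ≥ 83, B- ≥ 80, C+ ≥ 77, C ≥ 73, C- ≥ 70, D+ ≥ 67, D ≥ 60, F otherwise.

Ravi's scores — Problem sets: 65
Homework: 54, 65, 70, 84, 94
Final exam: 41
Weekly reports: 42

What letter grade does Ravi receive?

F

Homework: drop 54 → average of remaining 4 = 313/4 = 78.25
Weighted total:
  Problem sets 65 × 0.46 = 29.9
  Homework 78.25 × 0.07 = 5.4775
  Final exam 41 × 0.32 = 13.12
  Weekly reports 42 × 0.15 = 6.3
Sum = 54.7975
54.7975 < 60 → F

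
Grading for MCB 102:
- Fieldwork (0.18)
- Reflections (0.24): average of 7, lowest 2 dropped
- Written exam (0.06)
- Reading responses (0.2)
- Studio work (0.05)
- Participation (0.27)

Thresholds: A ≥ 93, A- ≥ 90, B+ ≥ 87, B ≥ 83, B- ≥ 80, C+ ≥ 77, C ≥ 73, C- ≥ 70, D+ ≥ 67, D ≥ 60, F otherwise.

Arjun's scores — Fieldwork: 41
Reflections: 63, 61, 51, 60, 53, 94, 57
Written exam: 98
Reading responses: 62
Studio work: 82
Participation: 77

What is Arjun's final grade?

D

Reflections: drop 51, 53 → average of remaining 5 = 335/5 = 67
Weighted total:
  Fieldwork 41 × 0.18 = 7.38
  Reflections 67 × 0.24 = 16.08
  Written exam 98 × 0.06 = 5.88
  Reading responses 62 × 0.2 = 12.4
  Studio work 82 × 0.05 = 4.1
  Participation 77 × 0.27 = 20.79
Sum = 66.63
66.63 is ≥ 60 and < 67 → D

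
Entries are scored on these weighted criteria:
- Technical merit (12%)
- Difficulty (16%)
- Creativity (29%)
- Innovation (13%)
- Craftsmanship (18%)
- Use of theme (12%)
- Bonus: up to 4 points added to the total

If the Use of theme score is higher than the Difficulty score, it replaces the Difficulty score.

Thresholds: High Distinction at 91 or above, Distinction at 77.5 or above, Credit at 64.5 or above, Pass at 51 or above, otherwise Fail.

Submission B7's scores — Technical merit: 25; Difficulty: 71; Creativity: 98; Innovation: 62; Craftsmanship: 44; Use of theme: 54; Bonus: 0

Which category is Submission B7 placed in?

Credit

Use of theme (54) ≤ Difficulty (71), so Difficulty stays at 71.
Weighted total:
  Technical merit 25 × 0.12 = 3
  Difficulty 71 × 0.16 = 11.36
  Creativity 98 × 0.29 = 28.42
  Innovation 62 × 0.13 = 8.06
  Craftsmanship 44 × 0.18 = 7.92
  Use of theme 54 × 0.12 = 6.48
Sum = 65.24
Bonus: 65.24 + 0 = 65.24
65.24 is ≥ 64.5 and < 77.5 → Credit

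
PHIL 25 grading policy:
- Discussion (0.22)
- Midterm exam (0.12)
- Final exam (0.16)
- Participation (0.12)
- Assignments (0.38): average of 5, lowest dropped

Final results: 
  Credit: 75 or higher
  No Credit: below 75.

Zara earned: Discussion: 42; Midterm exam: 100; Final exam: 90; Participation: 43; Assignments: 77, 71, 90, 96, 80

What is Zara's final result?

No Credit

Assignments: drop 71 → average of remaining 4 = 343/4 = 85.75
Weighted total:
  Discussion 42 × 0.22 = 9.24
  Midterm exam 100 × 0.12 = 12
  Final exam 90 × 0.16 = 14.4
  Participation 43 × 0.12 = 5.16
  Assignments 85.75 × 0.38 = 32.585
Sum = 73.385
73.385 < 75 → No Credit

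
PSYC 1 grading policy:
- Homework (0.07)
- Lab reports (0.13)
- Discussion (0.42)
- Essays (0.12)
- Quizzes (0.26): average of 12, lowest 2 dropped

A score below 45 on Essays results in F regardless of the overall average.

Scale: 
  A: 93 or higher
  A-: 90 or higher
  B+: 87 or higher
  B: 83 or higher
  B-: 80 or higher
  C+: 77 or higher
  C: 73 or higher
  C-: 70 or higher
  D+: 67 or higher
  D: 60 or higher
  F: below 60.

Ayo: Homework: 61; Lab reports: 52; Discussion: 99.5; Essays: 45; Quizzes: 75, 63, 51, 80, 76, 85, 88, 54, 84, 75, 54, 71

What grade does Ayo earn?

C+

Quizzes: drop 51, 54 → average of remaining 10 = 751/10 = 75.1
Essays score 45 ≥ 45: minimum met.
Weighted total:
  Homework 61 × 0.07 = 4.27
  Lab reports 52 × 0.13 = 6.76
  Discussion 99.5 × 0.42 = 41.79
  Essays 45 × 0.12 = 5.4
  Quizzes 75.1 × 0.26 = 19.526
Sum = 77.746
77.746 is ≥ 77 and < 80 → C+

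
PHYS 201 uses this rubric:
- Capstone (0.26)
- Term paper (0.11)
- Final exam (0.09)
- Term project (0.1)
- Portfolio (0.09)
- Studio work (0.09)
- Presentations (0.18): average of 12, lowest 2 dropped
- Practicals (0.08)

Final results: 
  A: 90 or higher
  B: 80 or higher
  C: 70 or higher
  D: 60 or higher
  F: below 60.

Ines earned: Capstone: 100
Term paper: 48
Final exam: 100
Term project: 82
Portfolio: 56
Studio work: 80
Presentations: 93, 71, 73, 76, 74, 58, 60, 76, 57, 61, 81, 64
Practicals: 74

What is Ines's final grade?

C

Presentations: drop 57, 58 → average of remaining 10 = 729/10 = 72.9
Weighted total:
  Capstone 100 × 0.26 = 26
  Term paper 48 × 0.11 = 5.28
  Final exam 100 × 0.09 = 9
  Term project 82 × 0.1 = 8.2
  Portfolio 56 × 0.09 = 5.04
  Studio work 80 × 0.09 = 7.2
  Presentations 72.9 × 0.18 = 13.122
  Practicals 74 × 0.08 = 5.92
Sum = 79.762
79.762 is ≥ 70 and < 80 → C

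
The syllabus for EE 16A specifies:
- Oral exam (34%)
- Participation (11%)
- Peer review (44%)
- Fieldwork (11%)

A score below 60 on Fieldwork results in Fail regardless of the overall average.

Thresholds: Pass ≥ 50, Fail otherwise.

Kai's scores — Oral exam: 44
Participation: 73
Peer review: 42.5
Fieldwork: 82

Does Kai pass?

Pass

Fieldwork score 82 ≥ 60: minimum met.
Weighted total:
  Oral exam 44 × 0.34 = 14.96
  Participation 73 × 0.11 = 8.03
  Peer review 42.5 × 0.44 = 18.7
  Fieldwork 82 × 0.11 = 9.02
Sum = 50.71
50.71 ≥ 50 → Pass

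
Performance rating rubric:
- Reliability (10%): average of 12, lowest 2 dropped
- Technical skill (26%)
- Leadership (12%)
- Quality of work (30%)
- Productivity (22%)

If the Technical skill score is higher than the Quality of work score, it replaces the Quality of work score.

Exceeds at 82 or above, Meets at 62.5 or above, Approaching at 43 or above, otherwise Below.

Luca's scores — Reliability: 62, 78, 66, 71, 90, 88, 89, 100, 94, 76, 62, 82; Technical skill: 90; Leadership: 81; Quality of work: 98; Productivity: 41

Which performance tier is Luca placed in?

Reliability: drop 62, 62 → average of remaining 10 = 834/10 = 83.4
Technical skill (90) ≤ Quality of work (98), so Quality of work stays at 98.
Weighted total:
  Reliability 83.4 × 0.1 = 8.34
  Technical skill 90 × 0.26 = 23.4
  Leadership 81 × 0.12 = 9.72
  Quality of work 98 × 0.3 = 29.4
  Productivity 41 × 0.22 = 9.02
Sum = 79.88
79.88 is ≥ 62.5 and < 82 → Meets

Meets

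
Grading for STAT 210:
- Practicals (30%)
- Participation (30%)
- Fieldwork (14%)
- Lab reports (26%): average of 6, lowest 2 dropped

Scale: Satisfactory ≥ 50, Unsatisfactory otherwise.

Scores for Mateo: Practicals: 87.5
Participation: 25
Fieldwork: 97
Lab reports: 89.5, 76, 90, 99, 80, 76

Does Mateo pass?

Satisfactory

Lab reports: drop 76, 76 → average of remaining 4 = 358.5/4 = 89.625
Weighted total:
  Practicals 87.5 × 0.3 = 26.25
  Participation 25 × 0.3 = 7.5
  Fieldwork 97 × 0.14 = 13.58
  Lab reports 89.625 × 0.26 = 23.3025
Sum = 70.6325
70.6325 ≥ 50 → Satisfactory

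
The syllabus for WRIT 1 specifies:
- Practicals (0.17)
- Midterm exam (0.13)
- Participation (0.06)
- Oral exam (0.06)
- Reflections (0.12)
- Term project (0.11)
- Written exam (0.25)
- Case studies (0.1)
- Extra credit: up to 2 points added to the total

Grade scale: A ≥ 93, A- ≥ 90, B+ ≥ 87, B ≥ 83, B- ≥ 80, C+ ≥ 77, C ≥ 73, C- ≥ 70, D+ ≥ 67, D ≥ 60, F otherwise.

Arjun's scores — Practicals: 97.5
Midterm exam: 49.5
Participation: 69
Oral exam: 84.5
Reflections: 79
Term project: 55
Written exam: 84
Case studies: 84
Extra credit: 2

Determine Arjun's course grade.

C+

Weighted total:
  Practicals 97.5 × 0.17 = 16.575
  Midterm exam 49.5 × 0.13 = 6.435
  Participation 69 × 0.06 = 4.14
  Oral exam 84.5 × 0.06 = 5.07
  Reflections 79 × 0.12 = 9.48
  Term project 55 × 0.11 = 6.05
  Written exam 84 × 0.25 = 21
  Case studies 84 × 0.1 = 8.4
Sum = 77.15
Extra credit: 77.15 + 2 = 79.15
79.15 is ≥ 77 and < 80 → C+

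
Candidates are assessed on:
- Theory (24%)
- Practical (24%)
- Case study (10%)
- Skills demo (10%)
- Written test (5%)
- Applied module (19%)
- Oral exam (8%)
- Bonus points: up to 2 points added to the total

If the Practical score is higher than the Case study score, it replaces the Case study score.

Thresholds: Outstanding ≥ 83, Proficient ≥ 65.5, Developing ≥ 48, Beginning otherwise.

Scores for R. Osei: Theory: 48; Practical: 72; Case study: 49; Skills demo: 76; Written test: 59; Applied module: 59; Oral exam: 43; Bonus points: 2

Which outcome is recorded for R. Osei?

Practical (72) > Case study (49), so Case study counts as 72.
Weighted total:
  Theory 48 × 0.24 = 11.52
  Practical 72 × 0.24 = 17.28
  Case study 72 × 0.1 = 7.2
  Skills demo 76 × 0.1 = 7.6
  Written test 59 × 0.05 = 2.95
  Applied module 59 × 0.19 = 11.21
  Oral exam 43 × 0.08 = 3.44
Sum = 61.2
Bonus points: 61.2 + 2 = 63.2
63.2 is ≥ 48 and < 65.5 → Developing

Developing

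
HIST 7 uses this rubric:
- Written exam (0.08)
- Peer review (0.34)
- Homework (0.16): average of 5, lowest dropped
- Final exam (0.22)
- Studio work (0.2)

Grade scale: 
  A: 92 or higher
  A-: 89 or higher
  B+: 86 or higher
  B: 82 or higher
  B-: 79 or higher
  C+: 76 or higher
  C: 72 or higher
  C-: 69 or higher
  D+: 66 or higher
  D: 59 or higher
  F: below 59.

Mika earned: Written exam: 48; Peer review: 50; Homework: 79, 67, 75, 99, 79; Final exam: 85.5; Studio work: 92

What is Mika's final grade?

Homework: drop 67 → average of remaining 4 = 332/4 = 83
Weighted total:
  Written exam 48 × 0.08 = 3.84
  Peer review 50 × 0.34 = 17
  Homework 83 × 0.16 = 13.28
  Final exam 85.5 × 0.22 = 18.81
  Studio work 92 × 0.2 = 18.4
Sum = 71.33
71.33 is ≥ 69 and < 72 → C-

C-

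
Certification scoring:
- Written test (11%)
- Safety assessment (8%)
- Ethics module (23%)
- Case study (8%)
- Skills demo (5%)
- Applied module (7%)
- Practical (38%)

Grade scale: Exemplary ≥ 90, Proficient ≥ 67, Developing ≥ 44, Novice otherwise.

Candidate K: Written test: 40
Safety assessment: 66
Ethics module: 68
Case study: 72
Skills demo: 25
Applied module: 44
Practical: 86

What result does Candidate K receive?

Weighted total:
  Written test 40 × 0.11 = 4.4
  Safety assessment 66 × 0.08 = 5.28
  Ethics module 68 × 0.23 = 15.64
  Case study 72 × 0.08 = 5.76
  Skills demo 25 × 0.05 = 1.25
  Applied module 44 × 0.07 = 3.08
  Practical 86 × 0.38 = 32.68
Sum = 68.09
68.09 is ≥ 67 and < 90 → Proficient

Proficient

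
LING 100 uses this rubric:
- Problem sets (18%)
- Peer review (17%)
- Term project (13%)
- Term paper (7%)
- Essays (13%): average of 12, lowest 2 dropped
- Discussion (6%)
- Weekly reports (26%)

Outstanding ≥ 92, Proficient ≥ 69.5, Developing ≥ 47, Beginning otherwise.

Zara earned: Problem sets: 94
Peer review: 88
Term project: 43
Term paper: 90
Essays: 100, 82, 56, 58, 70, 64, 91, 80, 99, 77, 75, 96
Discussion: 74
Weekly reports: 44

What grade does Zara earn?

Essays: drop 56, 58 → average of remaining 10 = 834/10 = 83.4
Weighted total:
  Problem sets 94 × 0.18 = 16.92
  Peer review 88 × 0.17 = 14.96
  Term project 43 × 0.13 = 5.59
  Term paper 90 × 0.07 = 6.3
  Essays 83.4 × 0.13 = 10.842
  Discussion 74 × 0.06 = 4.44
  Weekly reports 44 × 0.26 = 11.44
Sum = 70.492
70.492 is ≥ 69.5 and < 92 → Proficient

Proficient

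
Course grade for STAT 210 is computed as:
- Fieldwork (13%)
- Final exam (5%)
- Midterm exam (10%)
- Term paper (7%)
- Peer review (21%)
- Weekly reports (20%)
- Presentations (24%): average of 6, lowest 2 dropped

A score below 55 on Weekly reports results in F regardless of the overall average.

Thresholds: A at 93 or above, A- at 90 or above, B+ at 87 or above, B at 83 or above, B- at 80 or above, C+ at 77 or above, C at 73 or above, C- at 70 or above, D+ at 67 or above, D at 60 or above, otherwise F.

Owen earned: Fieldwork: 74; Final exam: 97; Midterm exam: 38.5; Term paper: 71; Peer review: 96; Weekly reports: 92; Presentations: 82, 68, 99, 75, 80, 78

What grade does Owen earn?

Presentations: drop 68, 75 → average of remaining 4 = 339/4 = 84.75
Weekly reports score 92 ≥ 55: minimum met.
Weighted total:
  Fieldwork 74 × 0.13 = 9.62
  Final exam 97 × 0.05 = 4.85
  Midterm exam 38.5 × 0.1 = 3.85
  Term paper 71 × 0.07 = 4.97
  Peer review 96 × 0.21 = 20.16
  Weekly reports 92 × 0.2 = 18.4
  Presentations 84.75 × 0.24 = 20.34
Sum = 82.19
82.19 is ≥ 80 and < 83 → B-

B-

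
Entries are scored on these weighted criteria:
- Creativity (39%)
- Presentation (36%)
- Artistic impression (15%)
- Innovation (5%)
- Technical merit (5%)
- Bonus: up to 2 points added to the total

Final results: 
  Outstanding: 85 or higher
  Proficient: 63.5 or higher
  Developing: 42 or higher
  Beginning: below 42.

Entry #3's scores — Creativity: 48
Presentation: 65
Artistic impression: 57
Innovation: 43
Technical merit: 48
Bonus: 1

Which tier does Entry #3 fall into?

Weighted total:
  Creativity 48 × 0.39 = 18.72
  Presentation 65 × 0.36 = 23.4
  Artistic impression 57 × 0.15 = 8.55
  Innovation 43 × 0.05 = 2.15
  Technical merit 48 × 0.05 = 2.4
Sum = 55.22
Bonus: 55.22 + 1 = 56.22
56.22 is ≥ 42 and < 63.5 → Developing

Developing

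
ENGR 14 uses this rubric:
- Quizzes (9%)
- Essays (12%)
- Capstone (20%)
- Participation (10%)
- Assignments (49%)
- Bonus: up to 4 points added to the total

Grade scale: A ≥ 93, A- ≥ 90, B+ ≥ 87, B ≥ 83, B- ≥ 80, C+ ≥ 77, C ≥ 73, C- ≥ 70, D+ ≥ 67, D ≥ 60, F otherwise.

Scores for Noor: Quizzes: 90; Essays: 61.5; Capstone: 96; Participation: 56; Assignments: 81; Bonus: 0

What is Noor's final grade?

Weighted total:
  Quizzes 90 × 0.09 = 8.1
  Essays 61.5 × 0.12 = 7.38
  Capstone 96 × 0.2 = 19.2
  Participation 56 × 0.1 = 5.6
  Assignments 81 × 0.49 = 39.69
Sum = 79.97
Bonus: 79.97 + 0 = 79.97
79.97 is ≥ 77 and < 80 → C+

C+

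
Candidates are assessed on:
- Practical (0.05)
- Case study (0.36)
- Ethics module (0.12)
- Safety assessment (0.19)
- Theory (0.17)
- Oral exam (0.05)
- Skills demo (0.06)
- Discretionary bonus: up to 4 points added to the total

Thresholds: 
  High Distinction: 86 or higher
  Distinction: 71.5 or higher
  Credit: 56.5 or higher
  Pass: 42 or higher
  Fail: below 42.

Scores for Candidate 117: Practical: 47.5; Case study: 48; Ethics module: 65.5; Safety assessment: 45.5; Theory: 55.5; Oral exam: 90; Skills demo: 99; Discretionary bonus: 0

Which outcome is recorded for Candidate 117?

Weighted total:
  Practical 47.5 × 0.05 = 2.375
  Case study 48 × 0.36 = 17.28
  Ethics module 65.5 × 0.12 = 7.86
  Safety assessment 45.5 × 0.19 = 8.645
  Theory 55.5 × 0.17 = 9.435
  Oral exam 90 × 0.05 = 4.5
  Skills demo 99 × 0.06 = 5.94
Sum = 56.035
Discretionary bonus: 56.035 + 0 = 56.035
56.035 is ≥ 42 and < 56.5 → Pass

Pass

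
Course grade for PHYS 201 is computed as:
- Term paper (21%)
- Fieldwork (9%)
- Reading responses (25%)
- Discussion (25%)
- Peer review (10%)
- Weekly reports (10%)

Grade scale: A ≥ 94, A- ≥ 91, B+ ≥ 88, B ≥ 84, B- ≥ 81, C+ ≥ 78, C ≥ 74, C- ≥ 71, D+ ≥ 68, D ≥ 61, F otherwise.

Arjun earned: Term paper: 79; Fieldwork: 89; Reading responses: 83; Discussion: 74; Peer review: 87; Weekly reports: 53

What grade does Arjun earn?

Weighted total:
  Term paper 79 × 0.21 = 16.59
  Fieldwork 89 × 0.09 = 8.01
  Reading responses 83 × 0.25 = 20.75
  Discussion 74 × 0.25 = 18.5
  Peer review 87 × 0.1 = 8.7
  Weekly reports 53 × 0.1 = 5.3
Sum = 77.85
77.85 is ≥ 74 and < 78 → C

C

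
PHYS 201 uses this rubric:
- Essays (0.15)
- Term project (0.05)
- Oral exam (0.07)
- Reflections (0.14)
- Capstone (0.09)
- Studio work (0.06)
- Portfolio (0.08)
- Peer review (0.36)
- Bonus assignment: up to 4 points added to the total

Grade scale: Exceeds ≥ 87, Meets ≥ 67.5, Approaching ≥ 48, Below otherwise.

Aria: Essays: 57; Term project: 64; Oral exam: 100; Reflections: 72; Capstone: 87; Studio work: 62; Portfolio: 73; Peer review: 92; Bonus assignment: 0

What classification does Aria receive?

Meets

Weighted total:
  Essays 57 × 0.15 = 8.55
  Term project 64 × 0.05 = 3.2
  Oral exam 100 × 0.07 = 7
  Reflections 72 × 0.14 = 10.08
  Capstone 87 × 0.09 = 7.83
  Studio work 62 × 0.06 = 3.72
  Portfolio 73 × 0.08 = 5.84
  Peer review 92 × 0.36 = 33.12
Sum = 79.34
Bonus assignment: 79.34 + 0 = 79.34
79.34 is ≥ 67.5 and < 87 → Meets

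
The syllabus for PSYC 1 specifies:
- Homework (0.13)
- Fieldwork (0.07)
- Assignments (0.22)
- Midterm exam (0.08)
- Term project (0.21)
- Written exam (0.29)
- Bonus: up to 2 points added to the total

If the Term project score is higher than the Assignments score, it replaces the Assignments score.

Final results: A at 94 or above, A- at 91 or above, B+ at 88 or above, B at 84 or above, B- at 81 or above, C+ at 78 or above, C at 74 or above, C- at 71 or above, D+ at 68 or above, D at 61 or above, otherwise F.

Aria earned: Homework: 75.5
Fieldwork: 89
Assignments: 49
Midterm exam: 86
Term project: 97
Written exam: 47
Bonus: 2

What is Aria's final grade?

C+

Term project (97) > Assignments (49), so Assignments counts as 97.
Weighted total:
  Homework 75.5 × 0.13 = 9.815
  Fieldwork 89 × 0.07 = 6.23
  Assignments 97 × 0.22 = 21.34
  Midterm exam 86 × 0.08 = 6.88
  Term project 97 × 0.21 = 20.37
  Written exam 47 × 0.29 = 13.63
Sum = 78.265
Bonus: 78.265 + 2 = 80.265
80.265 is ≥ 78 and < 81 → C+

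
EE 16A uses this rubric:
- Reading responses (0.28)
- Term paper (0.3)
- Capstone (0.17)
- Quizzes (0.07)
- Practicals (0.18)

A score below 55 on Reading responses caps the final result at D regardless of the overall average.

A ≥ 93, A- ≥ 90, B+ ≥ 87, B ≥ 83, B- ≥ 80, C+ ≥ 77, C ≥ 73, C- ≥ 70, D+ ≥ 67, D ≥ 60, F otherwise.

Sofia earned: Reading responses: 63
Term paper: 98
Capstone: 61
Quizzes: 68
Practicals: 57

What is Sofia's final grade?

C-

Reading responses score 63 ≥ 55: minimum met.
Weighted total:
  Reading responses 63 × 0.28 = 17.64
  Term paper 98 × 0.3 = 29.4
  Capstone 61 × 0.17 = 10.37
  Quizzes 68 × 0.07 = 4.76
  Practicals 57 × 0.18 = 10.26
Sum = 72.43
72.43 is ≥ 70 and < 73 → C-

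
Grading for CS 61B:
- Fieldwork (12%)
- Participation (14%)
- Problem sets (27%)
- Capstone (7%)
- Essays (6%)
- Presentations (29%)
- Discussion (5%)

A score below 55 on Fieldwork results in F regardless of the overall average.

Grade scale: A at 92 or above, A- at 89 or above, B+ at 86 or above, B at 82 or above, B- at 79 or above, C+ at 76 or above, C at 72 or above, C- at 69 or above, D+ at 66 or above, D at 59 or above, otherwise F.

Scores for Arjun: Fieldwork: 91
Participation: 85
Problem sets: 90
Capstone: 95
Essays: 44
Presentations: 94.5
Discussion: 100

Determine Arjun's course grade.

Fieldwork score 91 ≥ 55: minimum met.
Weighted total:
  Fieldwork 91 × 0.12 = 10.92
  Participation 85 × 0.14 = 11.9
  Problem sets 90 × 0.27 = 24.3
  Capstone 95 × 0.07 = 6.65
  Essays 44 × 0.06 = 2.64
  Presentations 94.5 × 0.29 = 27.405
  Discussion 100 × 0.05 = 5
Sum = 88.815
88.815 is ≥ 86 and < 89 → B+

B+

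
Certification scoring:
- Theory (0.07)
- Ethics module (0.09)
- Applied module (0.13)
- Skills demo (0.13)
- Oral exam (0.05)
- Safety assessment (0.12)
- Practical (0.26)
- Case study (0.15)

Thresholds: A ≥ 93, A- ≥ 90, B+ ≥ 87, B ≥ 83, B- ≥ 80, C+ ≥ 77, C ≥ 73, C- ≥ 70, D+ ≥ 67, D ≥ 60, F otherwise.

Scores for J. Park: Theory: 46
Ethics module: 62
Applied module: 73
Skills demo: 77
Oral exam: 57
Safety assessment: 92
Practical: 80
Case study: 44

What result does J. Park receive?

D+

Weighted total:
  Theory 46 × 0.07 = 3.22
  Ethics module 62 × 0.09 = 5.58
  Applied module 73 × 0.13 = 9.49
  Skills demo 77 × 0.13 = 10.01
  Oral exam 57 × 0.05 = 2.85
  Safety assessment 92 × 0.12 = 11.04
  Practical 80 × 0.26 = 20.8
  Case study 44 × 0.15 = 6.6
Sum = 69.59
69.59 is ≥ 67 and < 70 → D+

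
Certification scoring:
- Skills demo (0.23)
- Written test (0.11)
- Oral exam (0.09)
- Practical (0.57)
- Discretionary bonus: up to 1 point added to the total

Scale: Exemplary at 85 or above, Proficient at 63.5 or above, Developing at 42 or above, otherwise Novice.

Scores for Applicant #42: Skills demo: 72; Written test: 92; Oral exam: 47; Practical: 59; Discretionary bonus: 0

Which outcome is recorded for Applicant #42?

Weighted total:
  Skills demo 72 × 0.23 = 16.56
  Written test 92 × 0.11 = 10.12
  Oral exam 47 × 0.09 = 4.23
  Practical 59 × 0.57 = 33.63
Sum = 64.54
Discretionary bonus: 64.54 + 0 = 64.54
64.54 is ≥ 63.5 and < 85 → Proficient

Proficient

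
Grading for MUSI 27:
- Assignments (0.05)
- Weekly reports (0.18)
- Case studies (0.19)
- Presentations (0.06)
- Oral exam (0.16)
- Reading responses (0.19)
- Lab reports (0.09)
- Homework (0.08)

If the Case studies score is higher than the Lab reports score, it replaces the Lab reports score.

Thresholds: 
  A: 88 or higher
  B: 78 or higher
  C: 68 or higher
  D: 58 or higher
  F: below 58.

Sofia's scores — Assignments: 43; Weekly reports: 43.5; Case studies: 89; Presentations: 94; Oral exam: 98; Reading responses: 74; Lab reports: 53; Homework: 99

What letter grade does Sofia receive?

B

Case studies (89) > Lab reports (53), so Lab reports counts as 89.
Weighted total:
  Assignments 43 × 0.05 = 2.15
  Weekly reports 43.5 × 0.18 = 7.83
  Case studies 89 × 0.19 = 16.91
  Presentations 94 × 0.06 = 5.64
  Oral exam 98 × 0.16 = 15.68
  Reading responses 74 × 0.19 = 14.06
  Lab reports 89 × 0.09 = 8.01
  Homework 99 × 0.08 = 7.92
Sum = 78.2
78.2 is ≥ 78 and < 88 → B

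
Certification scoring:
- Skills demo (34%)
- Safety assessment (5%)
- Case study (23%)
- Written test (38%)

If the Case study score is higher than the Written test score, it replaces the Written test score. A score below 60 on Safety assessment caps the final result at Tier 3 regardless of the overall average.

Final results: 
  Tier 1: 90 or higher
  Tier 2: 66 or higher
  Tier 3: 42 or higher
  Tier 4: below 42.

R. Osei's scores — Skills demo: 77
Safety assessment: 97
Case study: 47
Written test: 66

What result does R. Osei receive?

Case study (47) ≤ Written test (66), so Written test stays at 66.
Safety assessment score 97 ≥ 60: minimum met.
Weighted total:
  Skills demo 77 × 0.34 = 26.18
  Safety assessment 97 × 0.05 = 4.85
  Case study 47 × 0.23 = 10.81
  Written test 66 × 0.38 = 25.08
Sum = 66.92
66.92 is ≥ 66 and < 90 → Tier 2

Tier 2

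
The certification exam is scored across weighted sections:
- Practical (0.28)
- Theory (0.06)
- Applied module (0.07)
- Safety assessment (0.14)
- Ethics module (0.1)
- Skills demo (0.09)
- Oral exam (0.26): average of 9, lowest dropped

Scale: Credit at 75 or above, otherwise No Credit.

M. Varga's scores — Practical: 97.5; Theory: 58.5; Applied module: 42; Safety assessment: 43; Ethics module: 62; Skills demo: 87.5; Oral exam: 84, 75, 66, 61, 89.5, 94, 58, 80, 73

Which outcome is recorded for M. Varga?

Oral exam: drop 58 → average of remaining 8 = 622.5/8 = 77.8125
Weighted total:
  Practical 97.5 × 0.28 = 27.3
  Theory 58.5 × 0.06 = 3.51
  Applied module 42 × 0.07 = 2.94
  Safety assessment 43 × 0.14 = 6.02
  Ethics module 62 × 0.1 = 6.2
  Skills demo 87.5 × 0.09 = 7.875
  Oral exam 77.8125 × 0.26 = 20.23125
Sum = 74.07625
74.07625 < 75 → No Credit

No Credit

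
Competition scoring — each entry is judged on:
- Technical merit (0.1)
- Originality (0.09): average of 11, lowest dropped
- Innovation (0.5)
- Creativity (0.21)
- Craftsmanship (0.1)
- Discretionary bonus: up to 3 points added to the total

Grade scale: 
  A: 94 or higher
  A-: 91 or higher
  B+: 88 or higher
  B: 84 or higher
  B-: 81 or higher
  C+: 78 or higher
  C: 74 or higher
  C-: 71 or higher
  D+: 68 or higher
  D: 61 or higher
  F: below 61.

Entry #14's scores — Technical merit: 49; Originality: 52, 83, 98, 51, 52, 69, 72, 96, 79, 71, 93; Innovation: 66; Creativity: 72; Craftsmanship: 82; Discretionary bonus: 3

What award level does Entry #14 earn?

C-

Originality: drop 51 → average of remaining 10 = 765/10 = 76.5
Weighted total:
  Technical merit 49 × 0.1 = 4.9
  Originality 76.5 × 0.09 = 6.885
  Innovation 66 × 0.5 = 33
  Creativity 72 × 0.21 = 15.12
  Craftsmanship 82 × 0.1 = 8.2
Sum = 68.105
Discretionary bonus: 68.105 + 3 = 71.105
71.105 is ≥ 71 and < 74 → C-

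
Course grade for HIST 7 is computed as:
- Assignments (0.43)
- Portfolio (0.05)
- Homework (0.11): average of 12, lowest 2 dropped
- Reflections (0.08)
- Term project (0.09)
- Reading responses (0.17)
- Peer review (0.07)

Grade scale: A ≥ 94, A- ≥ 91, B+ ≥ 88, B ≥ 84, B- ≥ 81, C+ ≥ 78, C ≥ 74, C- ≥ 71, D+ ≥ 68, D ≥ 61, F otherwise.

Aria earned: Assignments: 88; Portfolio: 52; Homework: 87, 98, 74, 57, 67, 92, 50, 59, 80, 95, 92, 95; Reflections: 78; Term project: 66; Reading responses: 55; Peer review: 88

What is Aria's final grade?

Homework: drop 50, 57 → average of remaining 10 = 839/10 = 83.9
Weighted total:
  Assignments 88 × 0.43 = 37.84
  Portfolio 52 × 0.05 = 2.6
  Homework 83.9 × 0.11 = 9.229
  Reflections 78 × 0.08 = 6.24
  Term project 66 × 0.09 = 5.94
  Reading responses 55 × 0.17 = 9.35
  Peer review 88 × 0.07 = 6.16
Sum = 77.359
77.359 is ≥ 74 and < 78 → C

C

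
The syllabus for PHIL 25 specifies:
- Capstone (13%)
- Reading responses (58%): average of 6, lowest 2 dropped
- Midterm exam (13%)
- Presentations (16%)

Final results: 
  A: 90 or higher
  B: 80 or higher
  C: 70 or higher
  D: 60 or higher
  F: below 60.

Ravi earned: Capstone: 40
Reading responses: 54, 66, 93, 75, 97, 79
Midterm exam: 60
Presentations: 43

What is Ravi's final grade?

Reading responses: drop 54, 66 → average of remaining 4 = 344/4 = 86
Weighted total:
  Capstone 40 × 0.13 = 5.2
  Reading responses 86 × 0.58 = 49.88
  Midterm exam 60 × 0.13 = 7.8
  Presentations 43 × 0.16 = 6.88
Sum = 69.76
69.76 is ≥ 60 and < 70 → D

D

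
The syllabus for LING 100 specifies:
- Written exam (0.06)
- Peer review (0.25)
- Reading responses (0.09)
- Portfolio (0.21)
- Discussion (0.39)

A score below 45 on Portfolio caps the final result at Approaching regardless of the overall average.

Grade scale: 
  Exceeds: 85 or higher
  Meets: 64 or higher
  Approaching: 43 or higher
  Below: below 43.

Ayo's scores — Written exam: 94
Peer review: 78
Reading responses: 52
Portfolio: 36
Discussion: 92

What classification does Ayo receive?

Approaching

Portfolio score 36 < 45: minimum not met.
Weighted total:
  Written exam 94 × 0.06 = 5.64
  Peer review 78 × 0.25 = 19.5
  Reading responses 52 × 0.09 = 4.68
  Portfolio 36 × 0.21 = 7.56
  Discussion 92 × 0.39 = 35.88
Sum = 73.26
73.26 would be Meets; cap at Approaching applies → Approaching.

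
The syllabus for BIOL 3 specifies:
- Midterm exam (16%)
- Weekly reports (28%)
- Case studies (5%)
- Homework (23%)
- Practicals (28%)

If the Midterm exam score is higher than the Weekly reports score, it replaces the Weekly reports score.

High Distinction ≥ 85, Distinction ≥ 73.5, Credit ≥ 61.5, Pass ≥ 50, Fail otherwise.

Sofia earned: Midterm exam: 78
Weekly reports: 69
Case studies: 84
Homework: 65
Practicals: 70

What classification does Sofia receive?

Credit

Midterm exam (78) > Weekly reports (69), so Weekly reports counts as 78.
Weighted total:
  Midterm exam 78 × 0.16 = 12.48
  Weekly reports 78 × 0.28 = 21.84
  Case studies 84 × 0.05 = 4.2
  Homework 65 × 0.23 = 14.95
  Practicals 70 × 0.28 = 19.6
Sum = 73.07
73.07 is ≥ 61.5 and < 73.5 → Credit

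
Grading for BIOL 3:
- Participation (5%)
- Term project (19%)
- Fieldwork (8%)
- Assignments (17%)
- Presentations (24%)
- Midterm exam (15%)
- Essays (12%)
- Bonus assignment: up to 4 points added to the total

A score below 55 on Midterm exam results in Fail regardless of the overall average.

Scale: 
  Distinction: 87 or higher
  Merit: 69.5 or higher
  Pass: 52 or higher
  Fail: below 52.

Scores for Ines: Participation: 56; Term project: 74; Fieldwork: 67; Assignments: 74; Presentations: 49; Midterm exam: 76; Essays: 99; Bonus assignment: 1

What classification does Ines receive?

Merit

Midterm exam score 76 ≥ 55: minimum met.
Weighted total:
  Participation 56 × 0.05 = 2.8
  Term project 74 × 0.19 = 14.06
  Fieldwork 67 × 0.08 = 5.36
  Assignments 74 × 0.17 = 12.58
  Presentations 49 × 0.24 = 11.76
  Midterm exam 76 × 0.15 = 11.4
  Essays 99 × 0.12 = 11.88
Sum = 69.84
Bonus assignment: 69.84 + 1 = 70.84
70.84 is ≥ 69.5 and < 87 → Merit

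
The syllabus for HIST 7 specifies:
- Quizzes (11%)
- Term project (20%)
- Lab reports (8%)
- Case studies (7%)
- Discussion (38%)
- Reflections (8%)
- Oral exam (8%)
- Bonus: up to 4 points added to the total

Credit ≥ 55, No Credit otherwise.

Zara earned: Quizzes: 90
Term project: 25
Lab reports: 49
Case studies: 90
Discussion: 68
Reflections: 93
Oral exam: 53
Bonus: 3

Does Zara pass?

Weighted total:
  Quizzes 90 × 0.11 = 9.9
  Term project 25 × 0.2 = 5
  Lab reports 49 × 0.08 = 3.92
  Case studies 90 × 0.07 = 6.3
  Discussion 68 × 0.38 = 25.84
  Reflections 93 × 0.08 = 7.44
  Oral exam 53 × 0.08 = 4.24
Sum = 62.64
Bonus: 62.64 + 3 = 65.64
65.64 ≥ 55 → Credit

Credit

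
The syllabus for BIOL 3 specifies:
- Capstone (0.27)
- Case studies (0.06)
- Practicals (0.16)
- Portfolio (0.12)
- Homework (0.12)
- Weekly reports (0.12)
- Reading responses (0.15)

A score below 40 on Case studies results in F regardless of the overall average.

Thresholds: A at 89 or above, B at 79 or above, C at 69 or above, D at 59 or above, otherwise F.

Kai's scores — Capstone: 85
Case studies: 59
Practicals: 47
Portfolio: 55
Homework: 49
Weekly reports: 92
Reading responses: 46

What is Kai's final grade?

D

Case studies score 59 ≥ 40: minimum met.
Weighted total:
  Capstone 85 × 0.27 = 22.95
  Case studies 59 × 0.06 = 3.54
  Practicals 47 × 0.16 = 7.52
  Portfolio 55 × 0.12 = 6.6
  Homework 49 × 0.12 = 5.88
  Weekly reports 92 × 0.12 = 11.04
  Reading responses 46 × 0.15 = 6.9
Sum = 64.43
64.43 is ≥ 59 and < 69 → D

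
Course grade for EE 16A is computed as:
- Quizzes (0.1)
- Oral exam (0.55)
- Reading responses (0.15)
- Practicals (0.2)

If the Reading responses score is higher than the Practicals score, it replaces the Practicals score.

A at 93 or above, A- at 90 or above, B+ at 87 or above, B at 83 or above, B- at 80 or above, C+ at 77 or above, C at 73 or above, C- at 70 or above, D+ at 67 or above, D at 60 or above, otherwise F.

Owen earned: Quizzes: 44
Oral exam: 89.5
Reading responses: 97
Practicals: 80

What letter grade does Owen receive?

B+

Reading responses (97) > Practicals (80), so Practicals counts as 97.
Weighted total:
  Quizzes 44 × 0.1 = 4.4
  Oral exam 89.5 × 0.55 = 49.225
  Reading responses 97 × 0.15 = 14.55
  Practicals 97 × 0.2 = 19.4
Sum = 87.575
87.575 is ≥ 87 and < 90 → B+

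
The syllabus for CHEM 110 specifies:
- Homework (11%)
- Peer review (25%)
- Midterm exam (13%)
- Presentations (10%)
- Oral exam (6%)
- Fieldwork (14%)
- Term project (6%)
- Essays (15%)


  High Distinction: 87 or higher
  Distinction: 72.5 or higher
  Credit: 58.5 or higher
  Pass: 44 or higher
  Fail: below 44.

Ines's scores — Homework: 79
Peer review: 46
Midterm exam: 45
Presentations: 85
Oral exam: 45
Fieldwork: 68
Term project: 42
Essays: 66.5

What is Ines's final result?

Credit

Weighted total:
  Homework 79 × 0.11 = 8.69
  Peer review 46 × 0.25 = 11.5
  Midterm exam 45 × 0.13 = 5.85
  Presentations 85 × 0.1 = 8.5
  Oral exam 45 × 0.06 = 2.7
  Fieldwork 68 × 0.14 = 9.52
  Term project 42 × 0.06 = 2.52
  Essays 66.5 × 0.15 = 9.975
Sum = 59.255
59.255 is ≥ 58.5 and < 72.5 → Credit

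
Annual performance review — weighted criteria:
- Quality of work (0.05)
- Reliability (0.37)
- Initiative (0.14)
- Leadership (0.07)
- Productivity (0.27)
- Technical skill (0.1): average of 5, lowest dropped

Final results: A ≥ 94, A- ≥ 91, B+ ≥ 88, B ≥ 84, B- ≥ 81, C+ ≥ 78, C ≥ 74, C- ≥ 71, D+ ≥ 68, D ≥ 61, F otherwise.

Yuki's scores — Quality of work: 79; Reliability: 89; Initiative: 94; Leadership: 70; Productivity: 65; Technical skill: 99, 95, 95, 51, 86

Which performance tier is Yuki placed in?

B-

Technical skill: drop 51 → average of remaining 4 = 375/4 = 93.75
Weighted total:
  Quality of work 79 × 0.05 = 3.95
  Reliability 89 × 0.37 = 32.93
  Initiative 94 × 0.14 = 13.16
  Leadership 70 × 0.07 = 4.9
  Productivity 65 × 0.27 = 17.55
  Technical skill 93.75 × 0.1 = 9.375
Sum = 81.865
81.865 is ≥ 81 and < 84 → B-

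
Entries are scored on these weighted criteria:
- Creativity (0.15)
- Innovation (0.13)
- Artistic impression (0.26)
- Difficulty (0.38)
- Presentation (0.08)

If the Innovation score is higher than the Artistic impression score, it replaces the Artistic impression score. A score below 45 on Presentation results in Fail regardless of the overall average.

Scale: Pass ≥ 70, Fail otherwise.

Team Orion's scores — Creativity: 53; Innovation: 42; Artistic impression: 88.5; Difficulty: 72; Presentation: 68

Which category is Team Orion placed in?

Fail

Innovation (42) ≤ Artistic impression (88.5), so Artistic impression stays at 88.5.
Presentation score 68 ≥ 45: minimum met.
Weighted total:
  Creativity 53 × 0.15 = 7.95
  Innovation 42 × 0.13 = 5.46
  Artistic impression 88.5 × 0.26 = 23.01
  Difficulty 72 × 0.38 = 27.36
  Presentation 68 × 0.08 = 5.44
Sum = 69.22
69.22 < 70 → Fail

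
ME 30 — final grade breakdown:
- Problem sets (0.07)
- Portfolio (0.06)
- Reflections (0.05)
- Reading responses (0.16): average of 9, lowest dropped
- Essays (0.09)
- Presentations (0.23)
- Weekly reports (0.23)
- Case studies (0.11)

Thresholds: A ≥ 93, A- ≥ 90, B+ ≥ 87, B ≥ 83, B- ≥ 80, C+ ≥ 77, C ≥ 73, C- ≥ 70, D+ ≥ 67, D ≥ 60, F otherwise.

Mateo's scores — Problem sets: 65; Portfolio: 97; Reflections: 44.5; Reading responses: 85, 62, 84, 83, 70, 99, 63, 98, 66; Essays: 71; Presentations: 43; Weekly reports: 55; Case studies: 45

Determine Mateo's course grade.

F

Reading responses: drop 62 → average of remaining 8 = 648/8 = 81
Weighted total:
  Problem sets 65 × 0.07 = 4.55
  Portfolio 97 × 0.06 = 5.82
  Reflections 44.5 × 0.05 = 2.225
  Reading responses 81 × 0.16 = 12.96
  Essays 71 × 0.09 = 6.39
  Presentations 43 × 0.23 = 9.89
  Weekly reports 55 × 0.23 = 12.65
  Case studies 45 × 0.11 = 4.95
Sum = 59.435
59.435 < 60 → F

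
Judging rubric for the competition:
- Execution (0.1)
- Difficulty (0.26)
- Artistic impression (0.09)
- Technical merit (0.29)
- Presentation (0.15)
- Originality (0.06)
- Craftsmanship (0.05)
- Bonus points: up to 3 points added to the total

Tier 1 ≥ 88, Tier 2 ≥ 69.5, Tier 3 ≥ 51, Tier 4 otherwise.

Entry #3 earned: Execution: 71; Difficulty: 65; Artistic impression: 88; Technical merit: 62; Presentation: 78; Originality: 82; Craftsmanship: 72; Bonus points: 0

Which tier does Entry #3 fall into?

Tier 2

Weighted total:
  Execution 71 × 0.1 = 7.1
  Difficulty 65 × 0.26 = 16.9
  Artistic impression 88 × 0.09 = 7.92
  Technical merit 62 × 0.29 = 17.98
  Presentation 78 × 0.15 = 11.7
  Originality 82 × 0.06 = 4.92
  Craftsmanship 72 × 0.05 = 3.6
Sum = 70.12
Bonus points: 70.12 + 0 = 70.12
70.12 is ≥ 69.5 and < 88 → Tier 2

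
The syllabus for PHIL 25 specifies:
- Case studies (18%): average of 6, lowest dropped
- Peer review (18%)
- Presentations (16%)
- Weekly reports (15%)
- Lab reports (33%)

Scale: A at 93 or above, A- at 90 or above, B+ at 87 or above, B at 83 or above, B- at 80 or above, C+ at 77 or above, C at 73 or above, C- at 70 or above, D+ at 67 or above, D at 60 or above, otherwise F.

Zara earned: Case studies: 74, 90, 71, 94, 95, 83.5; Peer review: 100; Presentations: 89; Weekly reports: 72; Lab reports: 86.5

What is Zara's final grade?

B+

Case studies: drop 71 → average of remaining 5 = 436.5/5 = 87.3
Weighted total:
  Case studies 87.3 × 0.18 = 15.714
  Peer review 100 × 0.18 = 18
  Presentations 89 × 0.16 = 14.24
  Weekly reports 72 × 0.15 = 10.8
  Lab reports 86.5 × 0.33 = 28.545
Sum = 87.299
87.299 is ≥ 87 and < 90 → B+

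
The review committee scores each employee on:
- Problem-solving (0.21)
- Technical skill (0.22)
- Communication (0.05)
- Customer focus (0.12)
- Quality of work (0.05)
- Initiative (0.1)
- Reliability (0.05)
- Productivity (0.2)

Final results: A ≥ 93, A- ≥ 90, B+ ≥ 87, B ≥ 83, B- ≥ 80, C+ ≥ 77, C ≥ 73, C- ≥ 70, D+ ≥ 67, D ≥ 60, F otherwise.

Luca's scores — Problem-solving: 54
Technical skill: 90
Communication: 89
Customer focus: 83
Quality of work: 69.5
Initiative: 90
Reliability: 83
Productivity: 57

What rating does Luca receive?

Weighted total:
  Problem-solving 54 × 0.21 = 11.34
  Technical skill 90 × 0.22 = 19.8
  Communication 89 × 0.05 = 4.45
  Customer focus 83 × 0.12 = 9.96
  Quality of work 69.5 × 0.05 = 3.475
  Initiative 90 × 0.1 = 9
  Reliability 83 × 0.05 = 4.15
  Productivity 57 × 0.2 = 11.4
Sum = 73.575
73.575 is ≥ 73 and < 77 → C

C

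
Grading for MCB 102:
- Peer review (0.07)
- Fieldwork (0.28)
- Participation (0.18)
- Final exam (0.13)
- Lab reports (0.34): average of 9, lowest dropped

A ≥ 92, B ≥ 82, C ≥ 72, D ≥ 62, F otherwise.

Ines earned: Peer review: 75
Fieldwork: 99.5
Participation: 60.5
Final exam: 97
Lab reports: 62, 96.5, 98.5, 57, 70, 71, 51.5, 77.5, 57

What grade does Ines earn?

C

Lab reports: drop 51.5 → average of remaining 8 = 589.5/8 = 73.6875
Weighted total:
  Peer review 75 × 0.07 = 5.25
  Fieldwork 99.5 × 0.28 = 27.86
  Participation 60.5 × 0.18 = 10.89
  Final exam 97 × 0.13 = 12.61
  Lab reports 73.6875 × 0.34 = 25.05375
Sum = 81.66375
81.66375 is ≥ 72 and < 82 → C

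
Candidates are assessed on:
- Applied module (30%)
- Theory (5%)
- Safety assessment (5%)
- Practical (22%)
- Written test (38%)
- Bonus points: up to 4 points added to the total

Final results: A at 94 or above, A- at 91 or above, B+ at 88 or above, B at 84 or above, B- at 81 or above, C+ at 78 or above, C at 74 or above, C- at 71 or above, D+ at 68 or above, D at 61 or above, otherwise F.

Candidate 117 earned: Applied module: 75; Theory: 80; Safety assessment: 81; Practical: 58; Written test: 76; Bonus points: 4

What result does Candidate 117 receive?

C

Weighted total:
  Applied module 75 × 0.3 = 22.5
  Theory 80 × 0.05 = 4
  Safety assessment 81 × 0.05 = 4.05
  Practical 58 × 0.22 = 12.76
  Written test 76 × 0.38 = 28.88
Sum = 72.19
Bonus points: 72.19 + 4 = 76.19
76.19 is ≥ 74 and < 78 → C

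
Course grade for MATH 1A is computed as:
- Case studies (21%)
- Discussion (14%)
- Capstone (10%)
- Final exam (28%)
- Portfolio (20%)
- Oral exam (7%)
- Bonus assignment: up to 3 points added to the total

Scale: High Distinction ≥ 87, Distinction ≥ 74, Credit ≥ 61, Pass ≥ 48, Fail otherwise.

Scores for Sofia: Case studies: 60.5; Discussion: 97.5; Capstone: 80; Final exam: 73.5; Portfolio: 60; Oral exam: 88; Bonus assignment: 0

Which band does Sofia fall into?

Weighted total:
  Case studies 60.5 × 0.21 = 12.705
  Discussion 97.5 × 0.14 = 13.65
  Capstone 80 × 0.1 = 8
  Final exam 73.5 × 0.28 = 20.58
  Portfolio 60 × 0.2 = 12
  Oral exam 88 × 0.07 = 6.16
Sum = 73.095
Bonus assignment: 73.095 + 0 = 73.095
73.095 is ≥ 61 and < 74 → Credit

Credit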